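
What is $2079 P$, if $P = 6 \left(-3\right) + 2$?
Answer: $-33264$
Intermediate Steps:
$P = -16$ ($P = -18 + 2 = -16$)
$2079 P = 2079 \left(-16\right) = -33264$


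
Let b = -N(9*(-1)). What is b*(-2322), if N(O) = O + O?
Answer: -41796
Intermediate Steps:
N(O) = 2*O
b = 18 (b = -2*9*(-1) = -2*(-9) = -1*(-18) = 18)
b*(-2322) = 18*(-2322) = -41796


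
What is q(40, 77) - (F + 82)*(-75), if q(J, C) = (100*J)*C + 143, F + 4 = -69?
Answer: 308818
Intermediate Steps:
F = -73 (F = -4 - 69 = -73)
q(J, C) = 143 + 100*C*J (q(J, C) = 100*C*J + 143 = 143 + 100*C*J)
q(40, 77) - (F + 82)*(-75) = (143 + 100*77*40) - (-73 + 82)*(-75) = (143 + 308000) - 9*(-75) = 308143 - 1*(-675) = 308143 + 675 = 308818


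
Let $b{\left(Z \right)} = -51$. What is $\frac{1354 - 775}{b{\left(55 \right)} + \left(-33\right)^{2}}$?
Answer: $\frac{193}{346} \approx 0.5578$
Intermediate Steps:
$\frac{1354 - 775}{b{\left(55 \right)} + \left(-33\right)^{2}} = \frac{1354 - 775}{-51 + \left(-33\right)^{2}} = \frac{579}{-51 + 1089} = \frac{579}{1038} = 579 \cdot \frac{1}{1038} = \frac{193}{346}$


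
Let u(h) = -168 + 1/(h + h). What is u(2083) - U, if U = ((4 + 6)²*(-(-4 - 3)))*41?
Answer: -120264087/4166 ≈ -28868.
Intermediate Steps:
u(h) = -168 + 1/(2*h)
U = 28700 (U = (10²*(-1*(-7)))*41 = (100*7)*41 = 700*41 = 28700)
u(2083) - U = (-168 + (½)/2083) - 1*28700 = (-168 + (½)*(1/2083)) - 28700 = (-168 + 1/4166) - 28700 = -699887/4166 - 28700 = -120264087/4166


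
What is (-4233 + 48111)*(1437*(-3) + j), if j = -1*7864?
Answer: -534214650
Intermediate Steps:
j = -7864
(-4233 + 48111)*(1437*(-3) + j) = (-4233 + 48111)*(1437*(-3) - 7864) = 43878*(-4311 - 7864) = 43878*(-12175) = -534214650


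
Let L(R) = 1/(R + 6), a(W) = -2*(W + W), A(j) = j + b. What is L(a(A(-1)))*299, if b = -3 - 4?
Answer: 299/38 ≈ 7.8684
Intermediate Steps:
b = -7
A(j) = -7 + j (A(j) = j - 7 = -7 + j)
a(W) = -4*W
L(R) = 1/(6 + R)
L(a(A(-1)))*299 = 299/(6 - 4*(-7 - 1)) = 299/(6 - 4*(-8)) = 299/(6 + 32) = 299/38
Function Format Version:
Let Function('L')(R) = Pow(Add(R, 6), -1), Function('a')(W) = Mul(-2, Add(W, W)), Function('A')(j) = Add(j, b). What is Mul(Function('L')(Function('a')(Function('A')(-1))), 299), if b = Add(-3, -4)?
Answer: Rational(299, 38) ≈ 7.8684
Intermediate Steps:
b = -7
Function('A')(j) = Add(-7, j) (Function('A')(j) = Add(j, -7) = Add(-7, j))
Function('a')(W) = Mul(-4, W) (Function('a')(W) = Mul(-2, Mul(2, W)) = Mul(-4, W))
Function('L')(R) = Pow(Add(6, R), -1)
Mul(Function('L')(Function('a')(Function('A')(-1))), 299) = Mul(Pow(Add(6, Mul(-4, Add(-7, -1))), -1), 299) = Mul(Pow(Add(6, Mul(-4, -8)), -1), 299) = Mul(Pow(Add(6, 32), -1), 299) = Mul(Pow(38, -1), 299) = Mul(Rational(1, 38), 299) = Rational(299, 38)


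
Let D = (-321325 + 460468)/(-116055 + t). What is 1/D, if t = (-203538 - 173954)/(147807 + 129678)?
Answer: -32203899167/38610095355 ≈ -0.83408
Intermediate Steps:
t = -377492/277485 ≈ -1.3604
D = -38610095355/32203899167 (D = (-321325 + 460468)/(-116055 - 377492/277485) = 139143/(-32203899167/277485) = 139143*(-277485/32203899167) = -38610095355/32203899167 ≈ -1.1989)
1/D = 1/(-38610095355/32203899167) = -32203899167/38610095355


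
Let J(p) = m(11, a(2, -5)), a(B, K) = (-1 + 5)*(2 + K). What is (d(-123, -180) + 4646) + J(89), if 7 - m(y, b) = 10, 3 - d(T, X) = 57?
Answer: 4589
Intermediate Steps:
a(B, K) = 8 + 4*K (a(B, K) = 4*(2 + K) = 8 + 4*K)
d(T, X) = -54 (d(T, X) = 3 - 1*57 = 3 - 57 = -54)
m(y, b) = -3 (m(y, b) = 7 - 1*10 = 7 - 10 = -3)
J(p) = -3
(d(-123, -180) + 4646) + J(89) = (-54 + 4646) - 3 = 4592 - 3 = 4589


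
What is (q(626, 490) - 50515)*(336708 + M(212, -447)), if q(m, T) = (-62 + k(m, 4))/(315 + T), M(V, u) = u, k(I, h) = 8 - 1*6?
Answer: -2734786165947/161 ≈ -1.6986e+10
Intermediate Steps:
k(I, h) = 2 (k(I, h) = 8 - 6 = 2)
q(m, T) = -60/(315 + T) (q(m, T) = (-62 + 2)/(315 + T) = -60/(315 + T))
(q(626, 490) - 50515)*(336708 + M(212, -447)) = (-60/(315 + 490) - 50515)*(336708 - 447) = (-60/805 - 50515)*336261 = (-60*1/805 - 50515)*336261 = (-12/161 - 50515)*336261 = -8132927/161*336261 = -2734786165947/161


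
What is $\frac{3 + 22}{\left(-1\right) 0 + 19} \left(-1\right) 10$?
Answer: $- \frac{250}{19} \approx -13.158$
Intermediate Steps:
$\frac{3 + 22}{\left(-1\right) 0 + 19} \left(-1\right) 10 = \frac{25}{0 + 19} \left(-1\right) 10 = \frac{25}{19} \left(-1\right) 10 = \left(- \frac{25}{19}\right) 10 = - \frac{250}{19}$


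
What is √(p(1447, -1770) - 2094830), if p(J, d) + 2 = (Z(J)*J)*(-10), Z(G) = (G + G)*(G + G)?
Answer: 2*I*√30297939938 ≈ 3.4813e+5*I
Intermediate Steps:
Z(G) = 4*G² (Z(G) = (2*G)*(2*G) = 4*G²)
p(J, d) = -2 - 40*J³ (p(J, d) = -2 + ((4*J²)*J)*(-10) = -2 + (4*J³)*(-10) = -2 - 40*J³)
√(p(1447, -1770) - 2094830) = √((-2 - 40*1447³) - 2094830) = √((-2 - 40*3029741623) - 2094830) = √((-2 - 121189664920) - 2094830) = √(-121189664922 - 2094830) = √(-121191759752) = 2*I*√30297939938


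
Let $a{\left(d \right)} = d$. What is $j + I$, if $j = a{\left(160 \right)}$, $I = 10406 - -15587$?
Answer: $26153$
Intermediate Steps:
$I = 25993$ ($I = 10406 + 15587 = 25993$)
$j = 160$
$j + I = 160 + 25993 = 26153$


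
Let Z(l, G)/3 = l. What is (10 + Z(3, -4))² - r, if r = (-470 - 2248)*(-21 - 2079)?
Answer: -5707439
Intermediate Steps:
Z(l, G) = 3*l
r = 5707800 (r = -2718*(-2100) = 5707800)
(10 + Z(3, -4))² - r = (10 + 3*3)² - 1*5707800 = (10 + 9)² - 5707800 = 19² - 5707800 = 361 - 5707800 = -5707439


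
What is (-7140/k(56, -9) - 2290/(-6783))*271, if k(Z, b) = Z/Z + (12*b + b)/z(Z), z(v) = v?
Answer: 735020945110/413763 ≈ 1.7764e+6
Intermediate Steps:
k(Z, b) = 1 + 13*b/Z (k(Z, b) = Z/Z + (12*b + b)/Z = 1 + (13*b)/Z = 1 + 13*b/Z)
(-7140/k(56, -9) - 2290/(-6783))*271 = (-7140*56/(56 + 13*(-9)) - 2290/(-6783))*271 = (-7140*56/(56 - 117) - 2290*(-1/6783))*271 = (-7140/((1/56)*(-61)) + 2290/6783)*271 = (-7140/(-61/56) + 2290/6783)*271 = (-7140*(-56/61) + 2290/6783)*271 = (399840/61 + 2290/6783)*271 = (2712254410/413763)*271 = 735020945110/413763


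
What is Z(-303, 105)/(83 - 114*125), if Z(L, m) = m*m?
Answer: -11025/14167 ≈ -0.77822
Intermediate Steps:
Z(L, m) = m²
Z(-303, 105)/(83 - 114*125) = 105²/(83 - 114*125) = 11025/(83 - 14250) = 11025/(-14167) = 11025*(-1/14167) = -11025/14167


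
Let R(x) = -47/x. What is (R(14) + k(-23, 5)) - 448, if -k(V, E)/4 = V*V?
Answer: -35943/14 ≈ -2567.4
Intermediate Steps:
k(V, E) = -4*V² (k(V, E) = -4*V*V = -4*V²)
(R(14) + k(-23, 5)) - 448 = (-47/14 - 4*(-23)²) - 448 = (-47*1/14 - 4*529) - 448 = (-47/14 - 2116) - 448 = -29671/14 - 448 = -35943/14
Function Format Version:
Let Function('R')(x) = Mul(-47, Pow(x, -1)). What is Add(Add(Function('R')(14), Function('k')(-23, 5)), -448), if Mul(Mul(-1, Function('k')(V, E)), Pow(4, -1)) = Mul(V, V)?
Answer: Rational(-35943, 14) ≈ -2567.4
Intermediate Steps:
Function('k')(V, E) = Mul(-4, Pow(V, 2)) (Function('k')(V, E) = Mul(-4, Mul(V, V)) = Mul(-4, Pow(V, 2)))
Add(Add(Function('R')(14), Function('k')(-23, 5)), -448) = Add(Add(Mul(-47, Pow(14, -1)), Mul(-4, Pow(-23, 2))), -448) = Add(Add(Mul(-47, Rational(1, 14)), Mul(-4, 529)), -448) = Add(Add(Rational(-47, 14), -2116), -448) = Add(Rational(-29671, 14), -448) = Rational(-35943, 14)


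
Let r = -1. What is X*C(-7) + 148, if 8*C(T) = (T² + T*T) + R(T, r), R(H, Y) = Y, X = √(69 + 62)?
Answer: 148 + 97*√131/8 ≈ 286.78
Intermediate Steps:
X = √131 ≈ 11.446
C(T) = -⅛ + T²/4 (C(T) = ((T² + T*T) - 1)/8 = ((T² + T²) - 1)/8 = (2*T² - 1)/8 = (-1 + 2*T²)/8 = -⅛ + T²/4)
X*C(-7) + 148 = √131*(-⅛ + (¼)*(-7)²) + 148 = √131*(-⅛ + (¼)*49) + 148 = √131*(-⅛ + 49/4) + 148 = √131*(97/8) + 148 = 97*√131/8 + 148 = 148 + 97*√131/8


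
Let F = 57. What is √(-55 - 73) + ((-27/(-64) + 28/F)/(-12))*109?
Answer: -363079/43776 + 8*I*√2 ≈ -8.294 + 11.314*I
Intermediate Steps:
√(-55 - 73) + ((-27/(-64) + 28/F)/(-12))*109 = √(-55 - 73) + ((-27/(-64) + 28/57)/(-12))*109 = √(-128) + ((-27*(-1/64) + 28*(1/57))*(-1/12))*109 = 8*I*√2 + ((27/64 + 28/57)*(-1/12))*109 = 8*I*√2 + ((3331/3648)*(-1/12))*109 = 8*I*√2 - 3331/43776*109 = 8*I*√2 - 363079/43776 = -363079/43776 + 8*I*√2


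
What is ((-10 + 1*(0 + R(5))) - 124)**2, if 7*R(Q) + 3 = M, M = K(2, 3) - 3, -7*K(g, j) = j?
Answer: 43705321/2401 ≈ 18203.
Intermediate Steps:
K(g, j) = -j/7
M = -24/7 (M = -1/7*3 - 3 = -3/7 - 3 = -24/7 ≈ -3.4286)
R(Q) = -45/49 (R(Q) = -3/7 + (1/7)*(-24/7) = -3/7 - 24/49 = -45/49)
((-10 + 1*(0 + R(5))) - 124)**2 = ((-10 + 1*(0 - 45/49)) - 124)**2 = ((-10 + 1*(-45/49)) - 124)**2 = ((-10 - 45/49) - 124)**2 = (-535/49 - 124)**2 = (-6611/49)**2 = 43705321/2401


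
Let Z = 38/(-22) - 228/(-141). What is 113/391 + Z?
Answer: 36134/202147 ≈ 0.17875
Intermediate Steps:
Z = -57/517 (Z = 38*(-1/22) - 228*(-1/141) = -19/11 + 76/47 = -57/517 ≈ -0.11025)
113/391 + Z = 113/391 - 57/517 = 36134/202147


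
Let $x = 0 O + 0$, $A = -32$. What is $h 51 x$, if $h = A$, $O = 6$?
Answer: $0$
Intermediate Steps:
$h = -32$
$x = 0$ ($x = 0 \cdot 6 + 0 = 0 + 0 = 0$)
$h 51 x = \left(-32\right) 51 \cdot 0 = \left(-1632\right) 0 = 0$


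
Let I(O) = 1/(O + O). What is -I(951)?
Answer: -1/1902 ≈ -0.00052576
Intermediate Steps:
I(O) = 1/(2*O)
-I(951) = -1/(2*951) = -1*1/1902 = -1/1902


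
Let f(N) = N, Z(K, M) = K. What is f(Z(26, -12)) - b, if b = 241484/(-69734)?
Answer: 1027284/34867 ≈ 29.463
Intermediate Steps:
b = -120742/34867 (b = 241484*(-1/69734) = -120742/34867 ≈ -3.4629)
f(Z(26, -12)) - b = 26 - 1*(-120742/34867) = 26 + 120742/34867 = 1027284/34867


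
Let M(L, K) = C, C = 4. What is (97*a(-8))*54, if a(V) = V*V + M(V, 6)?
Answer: 356184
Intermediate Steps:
M(L, K) = 4
a(V) = 4 + V² (a(V) = V*V + 4 = V² + 4 = 4 + V²)
(97*a(-8))*54 = (97*(4 + (-8)²))*54 = (97*(4 + 64))*54 = (97*68)*54 = 6596*54 = 356184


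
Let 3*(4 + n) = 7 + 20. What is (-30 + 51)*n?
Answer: 105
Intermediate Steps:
n = 5 (n = -4 + (7 + 20)/3 = -4 + (1/3)*27 = -4 + 9 = 5)
(-30 + 51)*n = (-30 + 51)*5 = 21*5 = 105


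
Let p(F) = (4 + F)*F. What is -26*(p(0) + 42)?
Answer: -1092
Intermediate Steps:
p(F) = F*(4 + F)
-26*(p(0) + 42) = -26*(0*(4 + 0) + 42) = -26*(0*4 + 42) = -26*(0 + 42) = -26*42 = -1092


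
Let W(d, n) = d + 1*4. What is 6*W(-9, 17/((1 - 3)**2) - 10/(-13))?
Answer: -30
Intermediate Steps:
W(d, n) = 4 + d (W(d, n) = d + 4 = 4 + d)
6*W(-9, 17/((1 - 3)**2) - 10/(-13)) = 6*(4 - 9) = 6*(-5) = -30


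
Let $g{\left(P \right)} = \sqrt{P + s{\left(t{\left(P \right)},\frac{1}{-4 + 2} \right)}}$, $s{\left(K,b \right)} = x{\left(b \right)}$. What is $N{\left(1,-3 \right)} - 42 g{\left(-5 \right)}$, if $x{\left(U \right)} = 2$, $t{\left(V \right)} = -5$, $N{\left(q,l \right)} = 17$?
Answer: $17 - 42 i \sqrt{3} \approx 17.0 - 72.746 i$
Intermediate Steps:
$s{\left(K,b \right)} = 2$
$g{\left(P \right)} = \sqrt{2 + P}$ ($g{\left(P \right)} = \sqrt{P + 2} = \sqrt{2 + P}$)
$N{\left(1,-3 \right)} - 42 g{\left(-5 \right)} = 17 - 42 \sqrt{2 - 5} = 17 - 42 \sqrt{-3} = 17 - 42 i \sqrt{3}$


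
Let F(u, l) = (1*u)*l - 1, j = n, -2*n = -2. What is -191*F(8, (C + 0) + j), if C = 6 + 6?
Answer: -19673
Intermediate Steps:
n = 1 (n = -½*(-2) = 1)
j = 1
C = 12
F(u, l) = -1 + l*u (F(u, l) = u*l - 1 = l*u - 1 = -1 + l*u)
-191*F(8, (C + 0) + j) = -191*(-1 + ((12 + 0) + 1)*8) = -191*(-1 + (12 + 1)*8) = -191*(-1 + 13*8) = -191*(-1 + 104) = -191*103 = -19673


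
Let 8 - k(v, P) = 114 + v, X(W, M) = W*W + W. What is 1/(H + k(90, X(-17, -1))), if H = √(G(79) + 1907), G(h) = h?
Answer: -98/18215 - √1986/36430 ≈ -0.0066035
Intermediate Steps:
X(W, M) = W + W² (X(W, M) = W² + W = W + W²)
k(v, P) = -106 - v (k(v, P) = 8 - (114 + v) = 8 + (-114 - v) = -106 - v)
H = √1986 (H = √(79 + 1907) = √1986 ≈ 44.565)
1/(H + k(90, X(-17, -1))) = 1/(√1986 + (-106 - 1*90)) = 1/(√1986 + (-106 - 90)) = 1/(√1986 - 196) = 1/(-196 + √1986)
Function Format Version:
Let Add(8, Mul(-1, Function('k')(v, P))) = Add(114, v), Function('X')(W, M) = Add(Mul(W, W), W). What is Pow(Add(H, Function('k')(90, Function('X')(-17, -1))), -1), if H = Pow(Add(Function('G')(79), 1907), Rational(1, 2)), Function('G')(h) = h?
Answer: Add(Rational(-98, 18215), Mul(Rational(-1, 36430), Pow(1986, Rational(1, 2)))) ≈ -0.0066035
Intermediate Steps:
Function('X')(W, M) = Add(W, Pow(W, 2)) (Function('X')(W, M) = Add(Pow(W, 2), W) = Add(W, Pow(W, 2)))
Function('k')(v, P) = Add(-106, Mul(-1, v)) (Function('k')(v, P) = Add(8, Mul(-1, Add(114, v))) = Add(8, Add(-114, Mul(-1, v))) = Add(-106, Mul(-1, v)))
H = Pow(1986, Rational(1, 2)) (H = Pow(Add(79, 1907), Rational(1, 2)) = Pow(1986, Rational(1, 2)) ≈ 44.565)
Pow(Add(H, Function('k')(90, Function('X')(-17, -1))), -1) = Pow(Add(Pow(1986, Rational(1, 2)), Add(-106, Mul(-1, 90))), -1) = Pow(Add(Pow(1986, Rational(1, 2)), Add(-106, -90)), -1) = Pow(Add(Pow(1986, Rational(1, 2)), -196), -1) = Pow(Add(-196, Pow(1986, Rational(1, 2))), -1)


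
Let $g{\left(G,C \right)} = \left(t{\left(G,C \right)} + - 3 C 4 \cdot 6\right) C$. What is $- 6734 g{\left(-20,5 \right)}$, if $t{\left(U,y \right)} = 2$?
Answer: $12053860$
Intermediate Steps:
$g{\left(G,C \right)} = C \left(2 - 72 C\right)$ ($g{\left(G,C \right)} = \left(2 + - 3 C 4 \cdot 6\right) C = \left(2 + - 12 C 6\right) C = \left(2 - 72 C\right) C = C \left(2 - 72 C\right)$)
$- 6734 g{\left(-20,5 \right)} = - 6734 \cdot 2 \cdot 5 \left(1 - 180\right) = - 6734 \cdot 2 \cdot 5 \left(-179\right) = \left(-6734\right) \left(-1790\right) = 12053860$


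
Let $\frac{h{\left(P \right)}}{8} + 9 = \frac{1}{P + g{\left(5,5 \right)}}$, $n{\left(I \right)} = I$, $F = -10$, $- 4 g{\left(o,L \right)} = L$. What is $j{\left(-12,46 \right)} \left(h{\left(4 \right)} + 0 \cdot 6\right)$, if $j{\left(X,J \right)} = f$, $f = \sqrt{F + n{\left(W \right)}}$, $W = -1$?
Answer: $- \frac{760 i \sqrt{11}}{11} \approx - 229.15 i$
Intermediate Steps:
$g{\left(o,L \right)} = - \frac{L}{4}$
$h{\left(P \right)} = -72 + \frac{8}{- \frac{5}{4} + P}$ ($h{\left(P \right)} = -72 + \frac{8}{P - \frac{5}{4}} = -72 + \frac{8}{- \frac{5}{4} + P}$)
$f = i \sqrt{11}$ ($f = \sqrt{-10 - 1} = \sqrt{-11} = i \sqrt{11} \approx 3.3166 i$)
$j{\left(X,J \right)} = i \sqrt{11}$
$j{\left(-12,46 \right)} \left(h{\left(4 \right)} + 0 \cdot 6\right) = i \sqrt{11} \left(\frac{8 \left(49 - 144\right)}{-5 + 4 \cdot 4} + 0 \cdot 6\right) = i \sqrt{11} \left(\frac{8 \left(49 - 144\right)}{-5 + 16} + 0\right) = i \sqrt{11} \left(8 \cdot \frac{1}{11} \left(-95\right) + 0\right) = i \sqrt{11} \left(- \frac{760}{11} + 0\right) = i \sqrt{11} \left(- \frac{760}{11}\right) = - \frac{760 i \sqrt{11}}{11}$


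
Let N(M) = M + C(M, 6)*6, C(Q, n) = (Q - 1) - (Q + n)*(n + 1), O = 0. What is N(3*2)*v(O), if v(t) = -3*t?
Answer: 0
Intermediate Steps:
C(Q, n) = -1 + Q - (1 + n)*(Q + n) (C(Q, n) = (-1 + Q) - (Q + n)*(1 + n) = (-1 + Q) - (1 + n)*(Q + n) = -1 + Q - (1 + n)*(Q + n))
N(M) = -258 - 35*M (N(M) = M + (-1 - 1*6 - 1*6² - 1*M*6)*6 = M + (-1 - 6 - 1*36 - 6*M)*6 = M + (-1 - 6 - 36 - 6*M)*6 = M + (-43 - 6*M)*6 = M + (-258 - 36*M) = -258 - 35*M)
N(3*2)*v(O) = (-258 - 105*2)*(-3*0) = (-258 - 35*6)*0 = (-258 - 210)*0 = -468*0 = 0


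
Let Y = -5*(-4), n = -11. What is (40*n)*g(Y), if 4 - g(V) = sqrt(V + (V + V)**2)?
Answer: -1760 + 7920*sqrt(5) ≈ 15950.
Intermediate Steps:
Y = 20
g(V) = 4 - sqrt(V + 4*V**2) (g(V) = 4 - sqrt(V + (V + V)**2) = 4 - sqrt(V + (2*V)**2) = 4 - sqrt(V + 4*V**2))
(40*n)*g(Y) = (40*(-11))*(4 - sqrt(20*(1 + 4*20))) = -440*(4 - sqrt(20*(1 + 80))) = -440*(4 - sqrt(20*81)) = -440*(4 - sqrt(1620)) = -440*(4 - 18*sqrt(5)) = -1760 + 7920*sqrt(5)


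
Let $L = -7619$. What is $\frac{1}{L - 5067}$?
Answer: $- \frac{1}{12686} \approx -7.8827 \cdot 10^{-5}$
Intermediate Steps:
$\frac{1}{L - 5067} = \frac{1}{-7619 - 5067} = \frac{1}{-12686} = - \frac{1}{12686}$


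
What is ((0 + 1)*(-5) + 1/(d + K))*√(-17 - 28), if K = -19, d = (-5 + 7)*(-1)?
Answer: -106*I*√5/7 ≈ -33.86*I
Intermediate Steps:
d = -2 (d = 2*(-1) = -2)
((0 + 1)*(-5) + 1/(d + K))*√(-17 - 28) = ((0 + 1)*(-5) + 1/(-2 - 19))*√(-17 - 28) = (1*(-5) + 1/(-21))*√(-45) = (-5 - 1/21)*(3*I*√5) = -106*I*√5/7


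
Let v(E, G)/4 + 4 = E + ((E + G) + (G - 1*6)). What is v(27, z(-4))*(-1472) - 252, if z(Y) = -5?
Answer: -200444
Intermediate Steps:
v(E, G) = -40 + 8*E + 8*G (v(E, G) = -16 + 4*(E + ((E + G) + (G - 1*6))) = -16 + 4*(E + ((E + G) + (G - 6))) = -16 + 4*(E + ((E + G) + (-6 + G))) = -16 + 4*(E + (-6 + E + 2*G)) = -16 + 4*(-6 + 2*E + 2*G) = -16 + (-24 + 8*E + 8*G) = -40 + 8*E + 8*G)
v(27, z(-4))*(-1472) - 252 = (-40 + 8*27 + 8*(-5))*(-1472) - 252 = (-40 + 216 - 40)*(-1472) - 252 = 136*(-1472) - 252 = -200192 - 252 = -200444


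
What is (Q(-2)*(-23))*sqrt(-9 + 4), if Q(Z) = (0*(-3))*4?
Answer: 0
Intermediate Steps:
Q(Z) = 0 (Q(Z) = 0*4 = 0)
(Q(-2)*(-23))*sqrt(-9 + 4) = (0*(-23))*sqrt(-9 + 4) = 0*sqrt(-5) = 0*(I*sqrt(5)) = 0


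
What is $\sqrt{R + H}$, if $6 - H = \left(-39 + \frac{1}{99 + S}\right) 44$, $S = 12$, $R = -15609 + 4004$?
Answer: $\frac{i \sqrt{121773327}}{111} \approx 99.415 i$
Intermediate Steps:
$R = -11605$
$H = \frac{191098}{111}$ ($H = 6 - \left(-39 + \frac{1}{99 + 12}\right) 44 = 6 - \left(-39 + \frac{1}{111}\right) 44 = 6 - \left(- \frac{4328}{111}\right) 44 = 6 - - \frac{190432}{111} = 6 + \frac{190432}{111} = \frac{191098}{111} \approx 1721.6$)
$\sqrt{R + H} = \sqrt{-11605 + \frac{191098}{111}} = \sqrt{- \frac{1097057}{111}} = \frac{i \sqrt{121773327}}{111}$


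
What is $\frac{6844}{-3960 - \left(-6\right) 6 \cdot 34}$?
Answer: $- \frac{1711}{684} \approx -2.5015$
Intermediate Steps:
$\frac{6844}{-3960 - \left(-6\right) 6 \cdot 34} = \frac{6844}{-3960 - \left(-36\right) 34} = \frac{6844}{-3960 - -1224} = \frac{6844}{-3960 + 1224} = \frac{6844}{-2736} = 6844 \left(- \frac{1}{2736}\right) = - \frac{1711}{684}$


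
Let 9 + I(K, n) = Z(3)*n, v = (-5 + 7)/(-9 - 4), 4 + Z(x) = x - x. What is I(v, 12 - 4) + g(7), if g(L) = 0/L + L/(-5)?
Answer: -212/5 ≈ -42.400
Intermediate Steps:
Z(x) = -4 (Z(x) = -4 + (x - x) = -4 + 0 = -4)
g(L) = -L/5 (g(L) = 0 + L*(-⅕) = 0 - L/5 = -L/5)
v = -2/13 (v = 2/(-13) = 2*(-1/13) = -2/13 ≈ -0.15385)
I(K, n) = -9 - 4*n
I(v, 12 - 4) + g(7) = (-9 - 4*(12 - 4)) - ⅕*7 = (-9 - 4*8) - 7/5 = (-9 - 32) - 7/5 = -41 - 7/5 = -212/5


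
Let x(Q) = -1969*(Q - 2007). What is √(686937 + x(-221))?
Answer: √5073869 ≈ 2252.5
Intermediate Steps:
x(Q) = 3951783 - 1969*Q (x(Q) = -1969*(-2007 + Q) = 3951783 - 1969*Q)
√(686937 + x(-221)) = √(686937 + (3951783 - 1969*(-221))) = √(686937 + (3951783 + 435149)) = √(686937 + 4386932) = √5073869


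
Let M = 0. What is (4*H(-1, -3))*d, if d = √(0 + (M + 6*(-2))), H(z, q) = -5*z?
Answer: 40*I*√3 ≈ 69.282*I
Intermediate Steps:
d = 2*I*√3 (d = √(0 + (0 + 6*(-2))) = √(0 + (0 - 12)) = √(0 - 12) = √(-12) = 2*I*√3 ≈ 3.4641*I)
(4*H(-1, -3))*d = (4*(-5*(-1)))*(2*I*√3) = (4*5)*(2*I*√3) = 20*(2*I*√3) = 40*I*√3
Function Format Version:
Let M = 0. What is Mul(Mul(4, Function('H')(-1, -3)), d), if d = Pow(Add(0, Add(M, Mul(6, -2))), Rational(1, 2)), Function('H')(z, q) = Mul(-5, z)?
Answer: Mul(40, I, Pow(3, Rational(1, 2))) ≈ Mul(69.282, I)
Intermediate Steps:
d = Mul(2, I, Pow(3, Rational(1, 2))) (d = Pow(Add(0, Add(0, Mul(6, -2))), Rational(1, 2)) = Pow(Add(0, Add(0, -12)), Rational(1, 2)) = Pow(Add(0, -12), Rational(1, 2)) = Pow(-12, Rational(1, 2)) = Mul(2, I, Pow(3, Rational(1, 2))) ≈ Mul(3.4641, I))
Mul(Mul(4, Function('H')(-1, -3)), d) = Mul(Mul(4, Mul(-5, -1)), Mul(2, I, Pow(3, Rational(1, 2)))) = Mul(Mul(4, 5), Mul(2, I, Pow(3, Rational(1, 2)))) = Mul(20, Mul(2, I, Pow(3, Rational(1, 2)))) = Mul(40, I, Pow(3, Rational(1, 2)))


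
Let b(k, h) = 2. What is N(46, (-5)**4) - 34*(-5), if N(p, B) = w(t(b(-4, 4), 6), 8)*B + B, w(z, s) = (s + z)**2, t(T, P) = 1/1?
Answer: 51420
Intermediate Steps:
t(T, P) = 1
N(p, B) = 82*B (N(p, B) = (8 + 1)**2*B + B = 9**2*B + B = 81*B + B = 82*B)
N(46, (-5)**4) - 34*(-5) = 82*(-5)**4 - 34*(-5) = 82*625 - 1*(-170) = 51250 + 170 = 51420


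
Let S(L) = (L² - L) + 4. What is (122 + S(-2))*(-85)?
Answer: -11220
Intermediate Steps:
S(L) = 4 + L² - L
(122 + S(-2))*(-85) = (122 + (4 + (-2)² - 1*(-2)))*(-85) = (122 + (4 + 4 + 2))*(-85) = (122 + 10)*(-85) = 132*(-85) = -11220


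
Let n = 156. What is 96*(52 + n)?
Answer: 19968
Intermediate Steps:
96*(52 + n) = 96*(52 + 156) = 96*208 = 19968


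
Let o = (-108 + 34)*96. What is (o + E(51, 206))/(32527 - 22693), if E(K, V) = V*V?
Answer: 1606/447 ≈ 3.5928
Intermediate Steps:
E(K, V) = V²
o = -7104 (o = -74*96 = -7104)
(o + E(51, 206))/(32527 - 22693) = (-7104 + 206²)/(32527 - 22693) = (-7104 + 42436)/9834 = 35332*(1/9834) = 1606/447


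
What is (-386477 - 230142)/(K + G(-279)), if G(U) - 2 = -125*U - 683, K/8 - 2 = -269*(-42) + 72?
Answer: -616619/125170 ≈ -4.9263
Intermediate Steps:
K = 90976 (K = 16 + 8*(-269*(-42) + 72) = 16 + 8*(11298 + 72) = 16 + 8*11370 = 16 + 90960 = 90976)
G(U) = -681 - 125*U (G(U) = 2 + (-125*U - 683) = 2 + (-683 - 125*U) = -681 - 125*U)
(-386477 - 230142)/(K + G(-279)) = (-386477 - 230142)/(90976 + (-681 - 125*(-279))) = -616619/(90976 + (-681 + 34875)) = -616619/(90976 + 34194) = -616619/125170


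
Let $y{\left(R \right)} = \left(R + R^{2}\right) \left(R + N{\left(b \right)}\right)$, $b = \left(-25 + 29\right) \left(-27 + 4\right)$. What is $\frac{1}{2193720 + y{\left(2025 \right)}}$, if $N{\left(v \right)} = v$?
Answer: $\frac{1}{7932616170} \approx 1.2606 \cdot 10^{-10}$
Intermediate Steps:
$b = -92$ ($b = 4 \left(-23\right) = -92$)
$y{\left(R \right)} = \left(-92 + R\right) \left(R + R^{2}\right)$ ($y{\left(R \right)} = \left(R + R^{2}\right) \left(R - 92\right) = \left(R + R^{2}\right) \left(-92 + R\right) = \left(-92 + R\right) \left(R + R^{2}\right)$)
$\frac{1}{2193720 + y{\left(2025 \right)}} = \frac{1}{2193720 + 2025 \left(-92 + 2025^{2} - 184275\right)} = \frac{1}{2193720 + 2025 \left(-92 + 4100625 - 184275\right)} = \frac{1}{2193720 + 2025 \cdot 3916258} = \frac{1}{2193720 + 7930422450} = \frac{1}{7932616170}$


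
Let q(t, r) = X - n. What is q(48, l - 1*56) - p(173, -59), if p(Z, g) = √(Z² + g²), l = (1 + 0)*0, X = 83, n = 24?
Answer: 59 - √33410 ≈ -123.78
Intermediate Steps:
l = 0 (l = 1*0 = 0)
q(t, r) = 59 (q(t, r) = 83 - 1*24 = 83 - 24 = 59)
q(48, l - 1*56) - p(173, -59) = 59 - √(173² + (-59)²) = 59 - √(29929 + 3481) = 59 - √33410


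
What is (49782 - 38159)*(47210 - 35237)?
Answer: 139162179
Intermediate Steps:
(49782 - 38159)*(47210 - 35237) = 11623*11973 = 139162179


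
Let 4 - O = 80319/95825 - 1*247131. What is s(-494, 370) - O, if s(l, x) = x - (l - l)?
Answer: -23646175806/95825 ≈ -2.4676e+5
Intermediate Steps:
s(l, x) = x (s(l, x) = x - 1*0 = x + 0 = x)
O = 23681631056/95825 (O = 4 - (80319/95825 - 1*247131) = 4 - (80319*(1/95825) - 247131) = 4 - (80319/95825 - 247131) = 4 - 1*(-23681247756/95825) = 4 + 23681247756/95825 = 23681631056/95825 ≈ 2.4713e+5)
s(-494, 370) - O = 370 - 1*23681631056/95825 = 370 - 23681631056/95825 = -23646175806/95825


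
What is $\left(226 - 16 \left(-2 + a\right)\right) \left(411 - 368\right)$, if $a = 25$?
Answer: $-6106$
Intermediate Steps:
$\left(226 - 16 \left(-2 + a\right)\right) \left(411 - 368\right) = \left(226 - 16 \left(-2 + 25\right)\right) \left(411 - 368\right) = \left(226 - 368\right) 43 = \left(-142\right) 43 = -6106$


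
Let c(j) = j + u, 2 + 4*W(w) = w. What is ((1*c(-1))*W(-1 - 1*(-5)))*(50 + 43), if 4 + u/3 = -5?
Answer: -1302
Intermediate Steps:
u = -27 (u = -12 + 3*(-5) = -12 - 15 = -27)
W(w) = -1/2 + w/4
c(j) = -27 + j (c(j) = j - 27 = -27 + j)
((1*c(-1))*W(-1 - 1*(-5)))*(50 + 43) = ((1*(-27 - 1))*(-1/2 + (-1 - 1*(-5))/4))*(50 + 43) = ((1*(-28))*(-1/2 + (-1 + 5)/4))*93 = -28*(-1/2 + (1/4)*4)*93 = -28*(-1/2 + 1)*93 = -28*1/2*93 = -14*93 = -1302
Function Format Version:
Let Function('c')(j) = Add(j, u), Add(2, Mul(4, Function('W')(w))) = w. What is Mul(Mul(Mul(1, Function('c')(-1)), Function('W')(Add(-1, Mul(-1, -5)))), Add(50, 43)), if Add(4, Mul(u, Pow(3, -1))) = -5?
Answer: -1302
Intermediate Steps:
u = -27 (u = Add(-12, Mul(3, -5)) = Add(-12, -15) = -27)
Function('W')(w) = Add(Rational(-1, 2), Mul(Rational(1, 4), w))
Function('c')(j) = Add(-27, j) (Function('c')(j) = Add(j, -27) = Add(-27, j))
Mul(Mul(Mul(1, Function('c')(-1)), Function('W')(Add(-1, Mul(-1, -5)))), Add(50, 43)) = Mul(Mul(Mul(1, Add(-27, -1)), Add(Rational(-1, 2), Mul(Rational(1, 4), Add(-1, Mul(-1, -5))))), Add(50, 43)) = Mul(Mul(Mul(1, -28), Add(Rational(-1, 2), Mul(Rational(1, 4), Add(-1, 5)))), 93) = Mul(Mul(-28, Add(Rational(-1, 2), Mul(Rational(1, 4), 4))), 93) = Mul(Mul(-28, Add(Rational(-1, 2), 1)), 93) = Mul(Mul(-28, Rational(1, 2)), 93) = Mul(-14, 93) = -1302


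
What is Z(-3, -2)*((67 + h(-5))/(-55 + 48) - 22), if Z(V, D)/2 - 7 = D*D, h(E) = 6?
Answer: -4994/7 ≈ -713.43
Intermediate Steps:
Z(V, D) = 14 + 2*D² (Z(V, D) = 14 + 2*(D*D) = 14 + 2*D²)
Z(-3, -2)*((67 + h(-5))/(-55 + 48) - 22) = (14 + 2*(-2)²)*((67 + 6)/(-55 + 48) - 22) = (14 + 2*4)*(73/(-7) - 22) = (14 + 8)*(73*(-⅐) - 22) = 22*(-73/7 - 22) = 22*(-227/7) = -4994/7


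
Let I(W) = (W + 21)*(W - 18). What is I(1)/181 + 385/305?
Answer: -8877/11041 ≈ -0.80400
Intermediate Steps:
I(W) = (-18 + W)*(21 + W) (I(W) = (21 + W)*(-18 + W) = (-18 + W)*(21 + W))
I(1)/181 + 385/305 = (-378 + 1**2 + 3*1)/181 + 385/305 = (-378 + 1 + 3)*(1/181) + 385*(1/305) = -374*1/181 + 77/61 = -374/181 + 77/61 = -8877/11041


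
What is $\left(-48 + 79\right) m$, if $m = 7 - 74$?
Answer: $-2077$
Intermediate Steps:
$m = -67$ ($m = 7 - 74 = -67$)
$\left(-48 + 79\right) m = \left(-48 + 79\right) \left(-67\right) = 31 \left(-67\right) = -2077$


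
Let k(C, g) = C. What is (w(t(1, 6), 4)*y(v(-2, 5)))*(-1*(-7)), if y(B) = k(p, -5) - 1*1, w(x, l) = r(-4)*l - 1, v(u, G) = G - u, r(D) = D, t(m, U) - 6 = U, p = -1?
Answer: 238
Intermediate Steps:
t(m, U) = 6 + U
w(x, l) = -1 - 4*l (w(x, l) = -4*l - 1 = -1 - 4*l)
y(B) = -2 (y(B) = -1 - 1*1 = -1 - 1 = -2)
(w(t(1, 6), 4)*y(v(-2, 5)))*(-1*(-7)) = ((-1 - 4*4)*(-2))*(-1*(-7)) = ((-1 - 16)*(-2))*7 = -17*(-2)*7 = 34*7 = 238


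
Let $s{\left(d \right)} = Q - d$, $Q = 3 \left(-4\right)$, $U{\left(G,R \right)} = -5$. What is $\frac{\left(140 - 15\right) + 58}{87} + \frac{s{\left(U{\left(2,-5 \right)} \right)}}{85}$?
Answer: $\frac{4982}{2465} \approx 2.0211$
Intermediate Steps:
$Q = -12$
$s{\left(d \right)} = -12 - d$
$\frac{\left(140 - 15\right) + 58}{87} + \frac{s{\left(U{\left(2,-5 \right)} \right)}}{85} = \frac{\left(140 - 15\right) + 58}{87} + \frac{-12 - -5}{85} = \left(125 + 58\right) \frac{1}{87} + \left(-12 + 5\right) \frac{1}{85} = 183 \cdot \frac{1}{87} - \frac{7}{85} = \frac{61}{29} - \frac{7}{85} = \frac{4982}{2465}$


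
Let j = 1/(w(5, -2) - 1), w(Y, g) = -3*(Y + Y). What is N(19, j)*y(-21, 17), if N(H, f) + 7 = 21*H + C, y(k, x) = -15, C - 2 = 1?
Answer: -5925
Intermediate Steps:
C = 3 (C = 2 + 1 = 3)
w(Y, g) = -6*Y
j = -1/31 (j = 1/(-6*5 - 1) = 1/(-30 - 1) = 1/(-31) = -1/31 ≈ -0.032258)
N(H, f) = -4 + 21*H (N(H, f) = -7 + (21*H + 3) = -7 + (3 + 21*H) = -4 + 21*H)
N(19, j)*y(-21, 17) = (-4 + 21*19)*(-15) = (-4 + 399)*(-15) = 395*(-15) = -5925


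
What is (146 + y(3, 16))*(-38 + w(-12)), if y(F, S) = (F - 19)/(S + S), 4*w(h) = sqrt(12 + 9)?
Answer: -5529 + 291*sqrt(21)/8 ≈ -5362.3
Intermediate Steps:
w(h) = sqrt(21)/4 (w(h) = sqrt(12 + 9)/4 = sqrt(21)/4)
y(F, S) = (-19 + F)/(2*S) (y(F, S) = (-19 + F)/((2*S)) = (-19 + F)*(1/(2*S)) = (-19 + F)/(2*S))
(146 + y(3, 16))*(-38 + w(-12)) = (146 + (1/2)*(-19 + 3)/16)*(-38 + sqrt(21)/4) = (146 + (1/2)*(1/16)*(-16))*(-38 + sqrt(21)/4) = (146 - 1/2)*(-38 + sqrt(21)/4) = 291*(-38 + sqrt(21)/4)/2 = -5529 + 291*sqrt(21)/8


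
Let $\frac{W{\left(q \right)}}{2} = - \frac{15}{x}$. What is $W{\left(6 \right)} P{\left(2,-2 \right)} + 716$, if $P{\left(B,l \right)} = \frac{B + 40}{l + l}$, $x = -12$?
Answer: $\frac{2759}{4} \approx 689.75$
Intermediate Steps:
$W{\left(q \right)} = \frac{5}{2}$ ($W{\left(q \right)} = 2 \left(- \frac{15}{-12}\right) = 2 \left(\left(-15\right) \left(- \frac{1}{12}\right)\right) = 2 \cdot \frac{5}{4} = \frac{5}{2}$)
$P{\left(B,l \right)} = \frac{40 + B}{2 l}$
$W{\left(6 \right)} P{\left(2,-2 \right)} + 716 = \frac{5 \frac{40 + 2}{2 \left(-2\right)}}{2} + 716 = \frac{5 \cdot \frac{1}{2} \left(- \frac{1}{2}\right) 42}{2} + 716 = \frac{5}{2} \left(- \frac{21}{2}\right) + 716 = - \frac{105}{4} + 716 = \frac{2759}{4}$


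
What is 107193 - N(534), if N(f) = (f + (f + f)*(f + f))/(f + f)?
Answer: 212249/2 ≈ 1.0612e+5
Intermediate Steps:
N(f) = (f + 4*f²)/(2*f) (N(f) = (f + (2*f)*(2*f))/((2*f)) = (f + 4*f²)*(1/(2*f)) = (f + 4*f²)/(2*f))
107193 - N(534) = 107193 - (½ + 2*534) = 107193 - (½ + 1068) = 107193 - 1*2137/2 = 107193 - 2137/2 = 212249/2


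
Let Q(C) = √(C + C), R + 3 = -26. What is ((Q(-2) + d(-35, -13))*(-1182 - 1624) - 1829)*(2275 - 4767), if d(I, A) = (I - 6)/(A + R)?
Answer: 34151792/3 + 13985104*I ≈ 1.1384e+7 + 1.3985e+7*I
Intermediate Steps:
R = -29 (R = -3 - 26 = -29)
Q(C) = √2*√C (Q(C) = √(2*C) = √2*√C)
d(I, A) = (-6 + I)/(-29 + A) (d(I, A) = (I - 6)/(A - 29) = (-6 + I)/(-29 + A))
((Q(-2) + d(-35, -13))*(-1182 - 1624) - 1829)*(2275 - 4767) = ((√2*√(-2) + (-6 - 35)/(-29 - 13))*(-1182 - 1624) - 1829)*(2275 - 4767) = ((√2*(I*√2) - 41/(-42))*(-2806) - 1829)*(-2492) = ((2*I - 1/42*(-41))*(-2806) - 1829)*(-2492) = ((2*I + 41/42)*(-2806) - 1829)*(-2492) = ((41/42 + 2*I)*(-2806) - 1829)*(-2492) = ((-57523/21 - 5612*I) - 1829)*(-2492) = (-95932/21 - 5612*I)*(-2492) = 34151792/3 + 13985104*I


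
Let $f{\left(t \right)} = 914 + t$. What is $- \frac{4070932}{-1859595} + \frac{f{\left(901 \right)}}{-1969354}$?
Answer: $\frac{8013731053003}{3662200851630} \approx 2.1882$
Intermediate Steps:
$- \frac{4070932}{-1859595} + \frac{f{\left(901 \right)}}{-1969354} = - \frac{4070932}{-1859595} + \frac{914 + 901}{-1969354} = \left(-4070932\right) \left(- \frac{1}{1859595}\right) + 1815 \left(- \frac{1}{1969354}\right) = \frac{4070932}{1859595} - \frac{1815}{1969354} = \frac{8013731053003}{3662200851630}$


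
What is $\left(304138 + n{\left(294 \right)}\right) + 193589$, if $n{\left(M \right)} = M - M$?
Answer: $497727$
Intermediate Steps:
$n{\left(M \right)} = 0$
$\left(304138 + n{\left(294 \right)}\right) + 193589 = \left(304138 + 0\right) + 193589 = 304138 + 193589 = 497727$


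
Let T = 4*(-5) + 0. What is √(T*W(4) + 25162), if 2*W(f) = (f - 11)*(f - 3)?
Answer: 4*√1577 ≈ 158.85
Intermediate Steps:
W(f) = (-11 + f)*(-3 + f)/2 (W(f) = ((f - 11)*(f - 3))/2 = ((-11 + f)*(-3 + f))/2 = (-11 + f)*(-3 + f)/2)
T = -20 (T = -20 + 0 = -20)
√(T*W(4) + 25162) = √(-20*(33/2 + (½)*4² - 7*4) + 25162) = √(-20*(33/2 + (½)*16 - 28) + 25162) = √(-20*(33/2 + 8 - 28) + 25162) = √(-20*(-7/2) + 25162) = √(70 + 25162) = √25232 = 4*√1577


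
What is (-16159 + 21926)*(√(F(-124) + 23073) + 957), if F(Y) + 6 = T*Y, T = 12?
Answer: 5519019 + 5767*√21579 ≈ 6.3662e+6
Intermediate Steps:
F(Y) = -6 + 12*Y
(-16159 + 21926)*(√(F(-124) + 23073) + 957) = (-16159 + 21926)*(√((-6 + 12*(-124)) + 23073) + 957) = 5767*(√((-6 - 1488) + 23073) + 957) = 5767*(√(-1494 + 23073) + 957) = 5767*(√21579 + 957) = 5767*(957 + √21579) = 5519019 + 5767*√21579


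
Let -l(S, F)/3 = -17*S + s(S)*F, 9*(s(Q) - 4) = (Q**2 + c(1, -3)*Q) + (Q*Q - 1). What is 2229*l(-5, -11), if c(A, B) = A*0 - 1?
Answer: 167175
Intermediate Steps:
c(A, B) = -1 (c(A, B) = 0 - 1 = -1)
s(Q) = 35/9 - Q/9 + 2*Q**2/9 (s(Q) = 4 + ((Q**2 - Q) + (Q*Q - 1))/9 = 4 + ((Q**2 - Q) + (Q**2 - 1))/9 = 4 + ((Q**2 - Q) + (-1 + Q**2))/9 = 4 + (-1 - Q + 2*Q**2)/9 = 4 + (-1/9 - Q/9 + 2*Q**2/9) = 35/9 - Q/9 + 2*Q**2/9)
l(S, F) = 51*S - 3*F*(35/9 - S/9 + 2*S**2/9) (l(S, F) = -3*(-17*S + (35/9 - S/9 + 2*S**2/9)*F) = -3*(-17*S + F*(35/9 - S/9 + 2*S**2/9)) = 51*S - 3*F*(35/9 - S/9 + 2*S**2/9))
2229*l(-5, -11) = 2229*(51*(-5) - 1/3*(-11)*(35 - 1*(-5) + 2*(-5)**2)) = 2229*(-255 - 1/3*(-11)*(35 + 5 + 2*25)) = 2229*(-255 - 1/3*(-11)*(35 + 5 + 50)) = 2229*(-255 - 1/3*(-11)*90) = 2229*(-255 + 330) = 2229*75 = 167175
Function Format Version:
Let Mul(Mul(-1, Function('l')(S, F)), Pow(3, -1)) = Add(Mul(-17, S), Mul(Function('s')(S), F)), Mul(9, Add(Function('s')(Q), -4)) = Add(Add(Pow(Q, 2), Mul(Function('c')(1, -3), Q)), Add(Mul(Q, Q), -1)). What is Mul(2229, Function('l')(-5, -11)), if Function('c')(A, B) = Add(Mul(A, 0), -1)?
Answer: 167175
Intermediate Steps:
Function('c')(A, B) = -1 (Function('c')(A, B) = Add(0, -1) = -1)
Function('s')(Q) = Add(Rational(35, 9), Mul(Rational(-1, 9), Q), Mul(Rational(2, 9), Pow(Q, 2))) (Function('s')(Q) = Add(4, Mul(Rational(1, 9), Add(Add(Pow(Q, 2), Mul(-1, Q)), Add(Mul(Q, Q), -1)))) = Add(4, Mul(Rational(1, 9), Add(Add(Pow(Q, 2), Mul(-1, Q)), Add(Pow(Q, 2), -1)))) = Add(4, Mul(Rational(1, 9), Add(Add(Pow(Q, 2), Mul(-1, Q)), Add(-1, Pow(Q, 2))))) = Add(4, Mul(Rational(1, 9), Add(-1, Mul(-1, Q), Mul(2, Pow(Q, 2))))) = Add(4, Add(Rational(-1, 9), Mul(Rational(-1, 9), Q), Mul(Rational(2, 9), Pow(Q, 2)))) = Add(Rational(35, 9), Mul(Rational(-1, 9), Q), Mul(Rational(2, 9), Pow(Q, 2))))
Function('l')(S, F) = Add(Mul(51, S), Mul(-3, F, Add(Rational(35, 9), Mul(Rational(-1, 9), S), Mul(Rational(2, 9), Pow(S, 2))))) (Function('l')(S, F) = Mul(-3, Add(Mul(-17, S), Mul(Add(Rational(35, 9), Mul(Rational(-1, 9), S), Mul(Rational(2, 9), Pow(S, 2))), F))) = Mul(-3, Add(Mul(-17, S), Mul(F, Add(Rational(35, 9), Mul(Rational(-1, 9), S), Mul(Rational(2, 9), Pow(S, 2)))))) = Add(Mul(51, S), Mul(-3, F, Add(Rational(35, 9), Mul(Rational(-1, 9), S), Mul(Rational(2, 9), Pow(S, 2))))))
Mul(2229, Function('l')(-5, -11)) = Mul(2229, Add(Mul(51, -5), Mul(Rational(-1, 3), -11, Add(35, Mul(-1, -5), Mul(2, Pow(-5, 2)))))) = Mul(2229, Add(-255, Mul(Rational(-1, 3), -11, Add(35, 5, Mul(2, 25))))) = Mul(2229, Add(-255, Mul(Rational(-1, 3), -11, Add(35, 5, 50)))) = Mul(2229, Add(-255, Mul(Rational(-1, 3), -11, 90))) = Mul(2229, Add(-255, 330)) = Mul(2229, 75) = 167175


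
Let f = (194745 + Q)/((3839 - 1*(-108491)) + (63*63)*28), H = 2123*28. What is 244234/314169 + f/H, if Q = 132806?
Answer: 463482738683153/596179442498376 ≈ 0.77742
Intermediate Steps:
H = 59444
f = 327551/223462 (f = (194745 + 132806)/((3839 - 1*(-108491)) + (63*63)*28) = 327551/((3839 + 108491) + 3969*28) = 327551/(112330 + 111132) = 327551/223462 ≈ 1.4658)
244234/314169 + f/H = 244234/314169 + (327551/223462)/59444 = 244234*(1/314169) + (327551/223462)*(1/59444) = 244234/314169 + 46793/1897639304 = 463482738683153/596179442498376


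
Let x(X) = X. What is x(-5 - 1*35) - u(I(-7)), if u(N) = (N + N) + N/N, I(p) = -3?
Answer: -35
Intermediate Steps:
u(N) = 1 + 2*N (u(N) = 2*N + 1 = 1 + 2*N)
x(-5 - 1*35) - u(I(-7)) = (-5 - 1*35) - (1 + 2*(-3)) = (-5 - 35) - (1 - 6) = -40 - 1*(-5) = -40 + 5 = -35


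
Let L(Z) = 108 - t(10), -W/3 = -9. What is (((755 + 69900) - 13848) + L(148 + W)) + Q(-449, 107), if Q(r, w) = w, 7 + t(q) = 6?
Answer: 57023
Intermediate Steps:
t(q) = -1 (t(q) = -7 + 6 = -1)
W = 27 (W = -3*(-9) = 27)
L(Z) = 109 (L(Z) = 108 - 1*(-1) = 108 + 1 = 109)
(((755 + 69900) - 13848) + L(148 + W)) + Q(-449, 107) = (((755 + 69900) - 13848) + 109) + 107 = ((70655 - 13848) + 109) + 107 = (56807 + 109) + 107 = 56916 + 107 = 57023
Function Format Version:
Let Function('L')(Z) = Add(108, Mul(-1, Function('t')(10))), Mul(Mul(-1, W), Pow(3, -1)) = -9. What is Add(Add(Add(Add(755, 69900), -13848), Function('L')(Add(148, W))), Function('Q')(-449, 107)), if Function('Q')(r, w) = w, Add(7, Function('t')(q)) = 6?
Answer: 57023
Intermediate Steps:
Function('t')(q) = -1 (Function('t')(q) = Add(-7, 6) = -1)
W = 27 (W = Mul(-3, -9) = 27)
Function('L')(Z) = 109 (Function('L')(Z) = Add(108, Mul(-1, -1)) = Add(108, 1) = 109)
Add(Add(Add(Add(755, 69900), -13848), Function('L')(Add(148, W))), Function('Q')(-449, 107)) = Add(Add(Add(Add(755, 69900), -13848), 109), 107) = Add(Add(Add(70655, -13848), 109), 107) = Add(Add(56807, 109), 107) = Add(56916, 107) = 57023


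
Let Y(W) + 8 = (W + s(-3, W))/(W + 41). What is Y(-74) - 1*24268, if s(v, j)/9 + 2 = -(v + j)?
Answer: -801709/33 ≈ -24294.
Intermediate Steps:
s(v, j) = -18 - 9*j - 9*v (s(v, j) = -18 + 9*(-(v + j)) = -18 + 9*(-(j + v)) = -18 + 9*(-j - v) = -18 + (-9*j - 9*v) = -18 - 9*j - 9*v)
Y(W) = -8 + (9 - 8*W)/(41 + W) (Y(W) = -8 + (W + (-18 - 9*W - 9*(-3)))/(W + 41) = -8 + (W + (-18 - 9*W + 27))/(41 + W) = -8 + (W + (9 - 9*W))/(41 + W) = -8 + (9 - 8*W)/(41 + W))
Y(-74) - 1*24268 = (-319 - 16*(-74))/(41 - 74) - 1*24268 = (-319 + 1184)/(-33) - 24268 = -1/33*865 - 24268 = -865/33 - 24268 = -801709/33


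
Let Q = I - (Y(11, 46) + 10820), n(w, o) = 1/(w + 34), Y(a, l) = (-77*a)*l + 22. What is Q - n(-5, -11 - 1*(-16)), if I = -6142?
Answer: 637361/29 ≈ 21978.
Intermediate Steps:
Y(a, l) = 22 - 77*a*l (Y(a, l) = -77*a*l + 22 = 22 - 77*a*l)
n(w, o) = 1/(34 + w)
Q = 21978 (Q = -6142 - ((22 - 77*11*46) + 10820) = -6142 - ((22 - 38962) + 10820) = -6142 - (-38940 + 10820) = -6142 - 1*(-28120) = -6142 + 28120 = 21978)
Q - n(-5, -11 - 1*(-16)) = 21978 - 1/(34 - 5) = 21978 - 1/29 = 637361/29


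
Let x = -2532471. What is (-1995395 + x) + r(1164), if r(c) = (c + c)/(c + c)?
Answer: -4527865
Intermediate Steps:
r(c) = 1 (r(c) = (2*c)/((2*c)) = (2*c)*(1/(2*c)) = 1)
(-1995395 + x) + r(1164) = (-1995395 - 2532471) + 1 = -4527866 + 1 = -4527865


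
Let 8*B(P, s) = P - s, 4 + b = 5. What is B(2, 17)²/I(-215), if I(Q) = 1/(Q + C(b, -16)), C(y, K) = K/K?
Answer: -24075/32 ≈ -752.34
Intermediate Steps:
b = 1 (b = -4 + 5 = 1)
C(y, K) = 1
I(Q) = 1/(1 + Q) (I(Q) = 1/(Q + 1) = 1/(1 + Q))
B(P, s) = -s/8 + P/8 (B(P, s) = (P - s)/8 = -s/8 + P/8)
B(2, 17)²/I(-215) = (-⅛*17 + (⅛)*2)²/(1/(1 - 215)) = (-17/8 + ¼)²/(1/(-214)) = (-15/8)²/(-1/214) = (225/64)*(-214) = -24075/32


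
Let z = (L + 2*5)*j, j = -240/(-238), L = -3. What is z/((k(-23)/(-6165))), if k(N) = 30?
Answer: -24660/17 ≈ -1450.6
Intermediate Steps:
j = 120/119 (j = -240*(-1/238) = 120/119 ≈ 1.0084)
z = 120/17 (z = (-3 + 2*5)*(120/119) = (-3 + 10)*(120/119) = 7*(120/119) = 120/17 ≈ 7.0588)
z/((k(-23)/(-6165))) = 120/(17*((30/(-6165)))) = 120/(17*((30*(-1/6165)))) = 120/(17*(-2/411)) = (120/17)*(-411/2) = -24660/17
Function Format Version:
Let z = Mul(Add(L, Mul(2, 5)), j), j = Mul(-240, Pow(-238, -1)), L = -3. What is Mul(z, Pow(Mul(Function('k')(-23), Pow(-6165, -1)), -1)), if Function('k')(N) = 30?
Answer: Rational(-24660, 17) ≈ -1450.6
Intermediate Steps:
j = Rational(120, 119) (j = Mul(-240, Rational(-1, 238)) = Rational(120, 119) ≈ 1.0084)
z = Rational(120, 17) (z = Mul(Add(-3, Mul(2, 5)), Rational(120, 119)) = Mul(Add(-3, 10), Rational(120, 119)) = Mul(7, Rational(120, 119)) = Rational(120, 17) ≈ 7.0588)
Mul(z, Pow(Mul(Function('k')(-23), Pow(-6165, -1)), -1)) = Mul(Rational(120, 17), Pow(Mul(30, Pow(-6165, -1)), -1)) = Mul(Rational(120, 17), Pow(Mul(30, Rational(-1, 6165)), -1)) = Mul(Rational(120, 17), Pow(Rational(-2, 411), -1)) = Mul(Rational(120, 17), Rational(-411, 2)) = Rational(-24660, 17)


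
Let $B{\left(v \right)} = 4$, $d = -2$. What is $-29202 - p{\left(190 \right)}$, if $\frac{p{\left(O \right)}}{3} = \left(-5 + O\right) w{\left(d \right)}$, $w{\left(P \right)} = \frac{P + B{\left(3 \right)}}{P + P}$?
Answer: $- \frac{57849}{2} \approx -28925.0$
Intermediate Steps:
$w{\left(P \right)} = \frac{4 + P}{2 P}$ ($w{\left(P \right)} = \frac{P + 4}{P + P} = \frac{4 + P}{2 P}$)
$p{\left(O \right)} = \frac{15}{2} - \frac{3 O}{2}$ ($p{\left(O \right)} = 3 \left(-5 + O\right) \frac{4 - 2}{2 \left(-2\right)} = 3 \left(-5 + O\right) \frac{1}{2} \left(- \frac{1}{2}\right) 2 = 3 \left(-5 + O\right) \left(- \frac{1}{2}\right) = 3 \left(\frac{5}{2} - \frac{O}{2}\right) = \frac{15}{2} - \frac{3 O}{2}$)
$-29202 - p{\left(190 \right)} = -29202 - \left(\frac{15}{2} - 285\right) = -29202 - - \frac{555}{2} = -29202 + \frac{555}{2} = - \frac{57849}{2}$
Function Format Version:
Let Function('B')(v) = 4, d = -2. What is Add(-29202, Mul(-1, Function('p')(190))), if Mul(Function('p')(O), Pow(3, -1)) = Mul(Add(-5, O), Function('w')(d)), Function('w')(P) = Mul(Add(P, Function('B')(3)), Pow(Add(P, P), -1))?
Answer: Rational(-57849, 2) ≈ -28925.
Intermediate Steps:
Function('w')(P) = Mul(Rational(1, 2), Pow(P, -1), Add(4, P)) (Function('w')(P) = Mul(Add(P, 4), Pow(Add(P, P), -1)) = Mul(Add(4, P), Pow(Mul(2, P), -1)) = Mul(Add(4, P), Mul(Rational(1, 2), Pow(P, -1))) = Mul(Rational(1, 2), Pow(P, -1), Add(4, P)))
Function('p')(O) = Add(Rational(15, 2), Mul(Rational(-3, 2), O)) (Function('p')(O) = Mul(3, Mul(Add(-5, O), Mul(Rational(1, 2), Pow(-2, -1), Add(4, -2)))) = Mul(3, Mul(Add(-5, O), Mul(Rational(1, 2), Rational(-1, 2), 2))) = Mul(3, Mul(Add(-5, O), Rational(-1, 2))) = Mul(3, Add(Rational(5, 2), Mul(Rational(-1, 2), O))) = Add(Rational(15, 2), Mul(Rational(-3, 2), O)))
Add(-29202, Mul(-1, Function('p')(190))) = Add(-29202, Mul(-1, Add(Rational(15, 2), Mul(Rational(-3, 2), 190)))) = Add(-29202, Mul(-1, Add(Rational(15, 2), -285))) = Add(-29202, Mul(-1, Rational(-555, 2))) = Add(-29202, Rational(555, 2)) = Rational(-57849, 2)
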